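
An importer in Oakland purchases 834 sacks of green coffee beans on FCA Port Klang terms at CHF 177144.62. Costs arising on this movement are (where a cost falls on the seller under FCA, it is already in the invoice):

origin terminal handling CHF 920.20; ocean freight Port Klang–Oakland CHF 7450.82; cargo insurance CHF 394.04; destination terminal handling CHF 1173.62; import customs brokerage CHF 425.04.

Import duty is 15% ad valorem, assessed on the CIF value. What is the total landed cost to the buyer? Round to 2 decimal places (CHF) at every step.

Total landed cost: CHF 215394.79

FCA: the seller delivers export-cleared goods to the carrier; the buyer bears costs from that point.
CIF value = FCA price + origin terminal + freight + insurance = 177144.62 + 920.20 + 7450.82 + 394.04 = 185909.68
Import duty = 185909.68 × 15% = 27886.45
Buyer bears: origin terminal 920.20 + freight 7450.82 + insurance 394.04 + destination terminal 1173.62 + brokerage 425.04 + duty 27886.45 = 38250.17
Landed cost = invoice 177144.62 + 38250.17 = 215394.79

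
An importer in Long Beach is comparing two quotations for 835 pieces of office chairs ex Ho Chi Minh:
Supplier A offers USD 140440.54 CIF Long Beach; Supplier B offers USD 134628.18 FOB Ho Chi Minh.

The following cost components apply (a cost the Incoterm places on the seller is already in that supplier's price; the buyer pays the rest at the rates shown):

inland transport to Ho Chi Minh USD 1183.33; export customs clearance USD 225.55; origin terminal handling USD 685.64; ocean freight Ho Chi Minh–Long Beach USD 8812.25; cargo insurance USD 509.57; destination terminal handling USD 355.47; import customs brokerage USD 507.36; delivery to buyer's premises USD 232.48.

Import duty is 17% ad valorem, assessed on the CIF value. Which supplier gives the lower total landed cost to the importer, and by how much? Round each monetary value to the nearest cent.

Supplier A (CIF):
The CIF price already equals the CIF value: 140440.54
Import duty = 140440.54 × 17% = 23874.89
Buyer bears (A): 355.47 + 507.36 + 232.48 = 1095.31
Landed cost (A) = invoice 140440.54 + 1095.31 + duty 23874.89 = 165410.74
Supplier B (FOB):
CIF value = FOB price + freight + insurance = 134628.18 + 8812.25 + 509.57 = 143950.00
Import duty = 143950.00 × 17% = 24471.50
Buyer bears (B): 8812.25 + 509.57 + 355.47 + 507.36 + 232.48 = 10417.13
Landed cost (B) = invoice 134628.18 + 10417.13 + duty 24471.50 = 169516.81
Difference = |165410.74 − 169516.81| = 4106.07

Supplier A is cheaper by USD 4106.07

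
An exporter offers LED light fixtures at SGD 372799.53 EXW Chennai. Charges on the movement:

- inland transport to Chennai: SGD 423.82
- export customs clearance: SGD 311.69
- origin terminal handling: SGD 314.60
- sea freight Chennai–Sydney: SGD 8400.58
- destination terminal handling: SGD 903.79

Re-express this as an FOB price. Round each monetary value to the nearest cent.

Not relevant to the conversion: destination terminal, freight — on the buyer under both terms; not part of either seller's price.
From EXW to FOB, the seller additionally bears: inland to port, export clearance, origin terminal.
FOB price = 372799.53 + 423.82 + 311.69 + 314.60 = 373849.64

FOB price: SGD 373849.64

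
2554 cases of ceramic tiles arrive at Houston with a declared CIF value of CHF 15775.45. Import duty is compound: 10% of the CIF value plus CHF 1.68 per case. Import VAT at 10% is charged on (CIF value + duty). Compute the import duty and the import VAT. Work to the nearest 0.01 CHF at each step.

Import duty: CHF 5868.27; import VAT: CHF 2164.37

Ad valorem component: 15775.45 × 10% = 1577.55
Specific component: 2554 × 1.68 = 4290.72
Import duty = 1577.55 + 4290.72 = 5868.27
VAT base = CIF + duty = 15775.45 + 5868.27 = 21643.72
Import VAT = 21643.72 × 10% = 2164.37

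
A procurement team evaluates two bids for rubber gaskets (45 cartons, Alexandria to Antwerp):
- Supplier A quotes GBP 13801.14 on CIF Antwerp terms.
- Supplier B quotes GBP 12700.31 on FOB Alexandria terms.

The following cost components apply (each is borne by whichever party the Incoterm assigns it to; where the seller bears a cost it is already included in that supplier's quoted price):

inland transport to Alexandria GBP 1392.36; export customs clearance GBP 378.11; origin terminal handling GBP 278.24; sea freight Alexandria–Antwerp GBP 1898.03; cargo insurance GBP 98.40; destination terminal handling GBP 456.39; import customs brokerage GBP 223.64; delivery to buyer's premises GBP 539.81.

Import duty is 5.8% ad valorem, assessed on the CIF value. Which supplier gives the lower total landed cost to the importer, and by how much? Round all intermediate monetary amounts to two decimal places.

Supplier A is cheaper by GBP 947.54

Supplier A (CIF):
The CIF price already equals the CIF value: 13801.14
Import duty = 13801.14 × 5.8% = 800.47
Buyer bears (A): 456.39 + 223.64 + 539.81 = 1219.84
Landed cost (A) = invoice 13801.14 + 1219.84 + duty 800.47 = 15821.45
Supplier B (FOB):
CIF value = FOB price + freight + insurance = 12700.31 + 1898.03 + 98.40 = 14696.74
Import duty = 14696.74 × 5.8% = 852.41
Buyer bears (B): 1898.03 + 98.40 + 456.39 + 223.64 + 539.81 = 3216.27
Landed cost (B) = invoice 12700.31 + 3216.27 + duty 852.41 = 16768.99
Difference = |15821.45 − 16768.99| = 947.54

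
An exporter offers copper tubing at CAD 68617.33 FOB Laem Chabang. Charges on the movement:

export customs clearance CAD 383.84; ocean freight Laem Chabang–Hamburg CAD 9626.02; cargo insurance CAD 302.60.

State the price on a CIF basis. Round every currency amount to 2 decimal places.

Not relevant to the conversion: export clearance — on the seller under both FOB and CIF; already in the FOB price and stays in the CIF price.
From FOB to CIF, the seller additionally bears: freight, insurance.
CIF price = 68617.33 + 9626.02 + 302.60 = 78545.95

CIF price: CAD 78545.95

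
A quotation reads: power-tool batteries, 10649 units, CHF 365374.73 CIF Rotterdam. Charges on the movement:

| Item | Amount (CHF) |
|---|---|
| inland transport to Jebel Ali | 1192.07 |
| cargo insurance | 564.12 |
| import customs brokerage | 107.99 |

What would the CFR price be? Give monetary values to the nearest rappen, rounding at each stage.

CFR price: CHF 364810.61

Not relevant to the conversion: inland to port — on the seller under both CIF and CFR; already in the CIF price and stays in the CFR price. brokerage — on the buyer under both terms; not part of either seller's price.
From CIF to CFR, the seller no longer bears: insurance.
CFR price = 365374.73 − 564.12 = 364810.61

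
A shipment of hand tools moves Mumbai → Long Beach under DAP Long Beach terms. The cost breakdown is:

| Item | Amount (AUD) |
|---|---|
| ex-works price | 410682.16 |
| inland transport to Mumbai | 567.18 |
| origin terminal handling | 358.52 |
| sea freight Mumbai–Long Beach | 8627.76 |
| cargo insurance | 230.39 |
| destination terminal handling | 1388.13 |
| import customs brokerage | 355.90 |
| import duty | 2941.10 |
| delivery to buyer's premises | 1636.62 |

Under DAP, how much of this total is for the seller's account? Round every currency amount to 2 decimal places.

Seller's account: AUD 423490.76

DAP: the seller bears all costs to the named destination except import duty and clearance.
Seller's account: goods 410682.16 + inland to port 567.18 + origin terminal 358.52 + freight 8627.76 + insurance 230.39 + destination terminal 1388.13 + delivery 1636.62 = 423490.76
Buyer's account: brokerage 355.90 + duty 2941.10 = 3297.00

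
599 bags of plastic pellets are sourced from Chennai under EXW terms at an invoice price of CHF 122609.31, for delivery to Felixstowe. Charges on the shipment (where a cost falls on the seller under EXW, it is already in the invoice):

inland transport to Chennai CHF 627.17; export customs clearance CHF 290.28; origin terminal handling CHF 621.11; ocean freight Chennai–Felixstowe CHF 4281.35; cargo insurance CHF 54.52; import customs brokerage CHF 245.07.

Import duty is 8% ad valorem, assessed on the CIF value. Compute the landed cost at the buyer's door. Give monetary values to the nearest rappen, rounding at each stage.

Total landed cost: CHF 139007.51

EXW: the seller makes goods available at their premises; the buyer bears all onward costs.
CIF value = EXW price + inland to port + export clearance + origin terminal + freight + insurance = 122609.31 + 627.17 + 290.28 + 621.11 + 4281.35 + 54.52 = 128483.74
Import duty = 128483.74 × 8% = 10278.70
Buyer bears: inland to port 627.17 + export clearance 290.28 + origin terminal 621.11 + freight 4281.35 + insurance 54.52 + brokerage 245.07 + duty 10278.70 = 16398.20
Landed cost = invoice 122609.31 + 16398.20 = 139007.51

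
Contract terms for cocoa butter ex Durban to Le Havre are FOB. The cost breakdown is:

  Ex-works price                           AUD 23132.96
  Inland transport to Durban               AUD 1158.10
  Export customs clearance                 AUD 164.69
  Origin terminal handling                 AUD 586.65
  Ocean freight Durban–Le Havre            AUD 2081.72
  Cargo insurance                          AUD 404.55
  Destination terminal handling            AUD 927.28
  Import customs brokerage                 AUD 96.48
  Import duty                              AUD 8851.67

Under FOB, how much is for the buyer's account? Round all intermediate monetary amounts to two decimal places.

Buyer's account: AUD 12361.70

FOB: the seller bears costs until goods are on board at the origin port; the buyer bears freight, insurance and all costs thereafter.
Seller's account: goods 23132.96 + inland to port 1158.10 + export clearance 164.69 + origin terminal 586.65 = 25042.40
Buyer's account: freight 2081.72 + insurance 404.55 + destination terminal 927.28 + brokerage 96.48 + duty 8851.67 = 12361.70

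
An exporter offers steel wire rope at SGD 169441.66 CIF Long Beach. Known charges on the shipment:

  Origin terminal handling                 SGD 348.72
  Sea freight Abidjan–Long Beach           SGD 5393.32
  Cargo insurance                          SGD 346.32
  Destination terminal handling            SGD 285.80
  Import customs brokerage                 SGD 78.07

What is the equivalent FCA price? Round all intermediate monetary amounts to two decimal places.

Not relevant to the conversion: destination terminal, brokerage — on the buyer under both terms; not part of either seller's price.
From CIF to FCA, the seller no longer bears: origin terminal, freight, insurance.
FCA price = 169441.66 − 348.72 − 5393.32 − 346.32 = 163353.30

FCA price: SGD 163353.30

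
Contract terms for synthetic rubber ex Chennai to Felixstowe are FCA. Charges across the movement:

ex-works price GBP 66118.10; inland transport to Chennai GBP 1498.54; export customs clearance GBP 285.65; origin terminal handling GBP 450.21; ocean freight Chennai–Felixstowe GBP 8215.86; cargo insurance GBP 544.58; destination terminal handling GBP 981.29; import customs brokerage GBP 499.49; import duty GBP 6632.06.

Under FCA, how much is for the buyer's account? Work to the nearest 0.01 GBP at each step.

FCA: the seller delivers export-cleared goods to the carrier; the buyer bears costs from that point.
Seller's account: goods 66118.10 + inland to port 1498.54 + export clearance 285.65 = 67902.29
Buyer's account: origin terminal 450.21 + freight 8215.86 + insurance 544.58 + destination terminal 981.29 + brokerage 499.49 + duty 6632.06 = 17323.49

Buyer's account: GBP 17323.49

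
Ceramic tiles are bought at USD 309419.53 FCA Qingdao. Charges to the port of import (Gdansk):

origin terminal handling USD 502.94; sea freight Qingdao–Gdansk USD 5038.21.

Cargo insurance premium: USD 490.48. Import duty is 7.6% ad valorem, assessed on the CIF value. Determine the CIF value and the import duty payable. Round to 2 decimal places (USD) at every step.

CIF = FCA price + pre-shipment costs + freight + insurance
CIF = 309419.53 + 502.94 + 5038.21 + 490.48 = 315451.16
Import duty = 315451.16 × 7.6% = 23974.29

CIF value: USD 315451.16; import duty: USD 23974.29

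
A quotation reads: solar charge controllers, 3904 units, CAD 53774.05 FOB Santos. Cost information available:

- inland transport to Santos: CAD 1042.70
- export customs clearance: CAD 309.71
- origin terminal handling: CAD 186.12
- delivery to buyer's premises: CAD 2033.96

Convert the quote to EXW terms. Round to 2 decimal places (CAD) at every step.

Not relevant to the conversion: delivery — on the buyer under both terms; not part of either seller's price.
From FOB to EXW, the seller no longer bears: inland to port, export clearance, origin terminal.
EXW price = 53774.05 − 1042.70 − 309.71 − 186.12 = 52235.52

EXW price: CAD 52235.52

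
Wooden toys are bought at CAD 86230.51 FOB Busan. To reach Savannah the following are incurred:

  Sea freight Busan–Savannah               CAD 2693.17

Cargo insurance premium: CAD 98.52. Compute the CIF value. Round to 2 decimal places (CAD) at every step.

CIF = FOB price + freight + insurance
CIF = 86230.51 + 2693.17 + 98.52 = 89022.20

CIF value: CAD 89022.20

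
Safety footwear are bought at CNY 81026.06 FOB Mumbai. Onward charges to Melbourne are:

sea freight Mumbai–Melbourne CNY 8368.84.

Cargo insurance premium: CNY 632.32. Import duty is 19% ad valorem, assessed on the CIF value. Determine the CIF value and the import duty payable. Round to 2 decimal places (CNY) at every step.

CIF = FOB price + freight + insurance
CIF = 81026.06 + 8368.84 + 632.32 = 90027.22
Import duty = 90027.22 × 19% = 17105.17

CIF value: CNY 90027.22; import duty: CNY 17105.17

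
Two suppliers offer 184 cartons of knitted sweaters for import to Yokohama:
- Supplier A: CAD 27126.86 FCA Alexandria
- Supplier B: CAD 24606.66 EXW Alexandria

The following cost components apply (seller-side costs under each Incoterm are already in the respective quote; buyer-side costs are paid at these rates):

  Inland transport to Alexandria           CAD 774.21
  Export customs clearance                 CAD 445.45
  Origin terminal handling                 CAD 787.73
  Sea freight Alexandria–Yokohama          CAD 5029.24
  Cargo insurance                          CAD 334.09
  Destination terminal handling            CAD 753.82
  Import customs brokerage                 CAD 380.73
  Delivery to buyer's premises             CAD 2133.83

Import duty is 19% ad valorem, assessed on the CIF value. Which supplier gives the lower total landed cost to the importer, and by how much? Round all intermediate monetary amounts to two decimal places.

Supplier A (FCA):
CIF value = FCA price + origin terminal + freight + insurance = 27126.86 + 787.73 + 5029.24 + 334.09 = 33277.92
Import duty = 33277.92 × 19% = 6322.80
Buyer bears (A): 787.73 + 5029.24 + 334.09 + 753.82 + 380.73 + 2133.83 = 9419.44
Landed cost (A) = invoice 27126.86 + 9419.44 + duty 6322.80 = 42869.10
Supplier B (EXW):
CIF value = EXW price + inland to port + export clearance + origin terminal + freight + insurance = 24606.66 + 774.21 + 445.45 + 787.73 + 5029.24 + 334.09 = 31977.38
Import duty = 31977.38 × 19% = 6075.70
Buyer bears (B): 774.21 + 445.45 + 787.73 + 5029.24 + 334.09 + 753.82 + 380.73 + 2133.83 = 10639.10
Landed cost (B) = invoice 24606.66 + 10639.10 + duty 6075.70 = 41321.46
Difference = |42869.10 − 41321.46| = 1547.64

Supplier B is cheaper by CAD 1547.64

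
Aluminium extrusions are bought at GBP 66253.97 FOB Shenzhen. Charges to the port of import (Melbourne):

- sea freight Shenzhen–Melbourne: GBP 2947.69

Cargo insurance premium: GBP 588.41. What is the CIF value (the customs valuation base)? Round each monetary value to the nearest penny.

CIF = FOB price + freight + insurance
CIF = 66253.97 + 2947.69 + 588.41 = 69790.07

CIF value: GBP 69790.07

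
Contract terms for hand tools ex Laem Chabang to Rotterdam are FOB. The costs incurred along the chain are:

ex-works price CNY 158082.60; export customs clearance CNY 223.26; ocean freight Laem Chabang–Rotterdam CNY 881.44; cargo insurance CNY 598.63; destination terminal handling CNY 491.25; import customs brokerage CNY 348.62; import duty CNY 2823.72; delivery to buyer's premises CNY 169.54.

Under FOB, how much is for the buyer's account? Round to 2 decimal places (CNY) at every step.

FOB: the seller bears costs until goods are on board at the origin port; the buyer bears freight, insurance and all costs thereafter.
Seller's account: goods 158082.60 + export clearance 223.26 = 158305.86
Buyer's account: freight 881.44 + insurance 598.63 + destination terminal 491.25 + brokerage 348.62 + duty 2823.72 + delivery 169.54 = 5313.20

Buyer's account: CNY 5313.20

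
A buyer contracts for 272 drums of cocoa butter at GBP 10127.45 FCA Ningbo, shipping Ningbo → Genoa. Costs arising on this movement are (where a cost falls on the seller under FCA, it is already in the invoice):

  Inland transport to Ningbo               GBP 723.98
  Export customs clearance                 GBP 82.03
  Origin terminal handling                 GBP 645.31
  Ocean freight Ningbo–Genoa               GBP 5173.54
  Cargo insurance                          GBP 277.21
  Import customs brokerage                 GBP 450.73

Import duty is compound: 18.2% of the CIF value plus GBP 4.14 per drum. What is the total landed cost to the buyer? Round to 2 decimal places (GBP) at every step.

FCA: the seller delivers export-cleared goods to the carrier; the buyer bears costs from that point.
Already in the invoice (seller's account under FCA): inland to port, export clearance — exclude.
CIF value = FCA price + origin terminal + freight + insurance = 10127.45 + 645.31 + 5173.54 + 277.21 = 16223.51
Ad valorem component: 16223.51 × 18.2% = 2952.68
Specific component: 272 × 4.14 = 1126.08
Import duty = 2952.68 + 1126.08 = 4078.76
Buyer bears: origin terminal 645.31 + freight 5173.54 + insurance 277.21 + brokerage 450.73 + duty 4078.76 = 10625.55
Landed cost = invoice 10127.45 + 10625.55 = 20753.00

Total landed cost: GBP 20753.00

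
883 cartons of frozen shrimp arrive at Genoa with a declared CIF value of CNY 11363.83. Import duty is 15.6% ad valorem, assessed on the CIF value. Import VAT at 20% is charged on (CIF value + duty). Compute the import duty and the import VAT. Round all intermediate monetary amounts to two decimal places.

Import duty = 11363.83 × 15.6% = 1772.76
VAT base = CIF + duty = 11363.83 + 1772.76 = 13136.59
Import VAT = 13136.59 × 20% = 2627.32

Import duty: CNY 1772.76; import VAT: CNY 2627.32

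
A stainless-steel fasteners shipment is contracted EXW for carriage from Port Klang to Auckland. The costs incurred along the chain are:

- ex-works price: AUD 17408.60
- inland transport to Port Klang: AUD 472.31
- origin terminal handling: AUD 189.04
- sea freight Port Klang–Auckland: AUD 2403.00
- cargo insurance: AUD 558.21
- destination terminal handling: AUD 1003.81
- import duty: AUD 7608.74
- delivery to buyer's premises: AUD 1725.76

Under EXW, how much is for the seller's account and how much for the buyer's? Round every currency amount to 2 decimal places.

EXW: the seller makes goods available at their premises; the buyer bears all onward costs.
Seller's account: goods 17408.60 = 17408.60
Buyer's account: inland to port 472.31 + origin terminal 189.04 + freight 2403.00 + insurance 558.21 + destination terminal 1003.81 + duty 7608.74 + delivery 1725.76 = 13960.87

Seller: AUD 17408.60; buyer: AUD 13960.87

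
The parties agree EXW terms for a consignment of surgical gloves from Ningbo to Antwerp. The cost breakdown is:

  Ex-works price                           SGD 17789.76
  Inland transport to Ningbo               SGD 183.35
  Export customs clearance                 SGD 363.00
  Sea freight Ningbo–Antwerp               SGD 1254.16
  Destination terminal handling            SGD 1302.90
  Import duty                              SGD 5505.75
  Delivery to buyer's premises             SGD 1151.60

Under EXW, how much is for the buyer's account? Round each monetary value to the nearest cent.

EXW: the seller makes goods available at their premises; the buyer bears all onward costs.
Seller's account: goods 17789.76 = 17789.76
Buyer's account: inland to port 183.35 + export clearance 363.00 + freight 1254.16 + destination terminal 1302.90 + duty 5505.75 + delivery 1151.60 = 9760.76

Buyer's account: SGD 9760.76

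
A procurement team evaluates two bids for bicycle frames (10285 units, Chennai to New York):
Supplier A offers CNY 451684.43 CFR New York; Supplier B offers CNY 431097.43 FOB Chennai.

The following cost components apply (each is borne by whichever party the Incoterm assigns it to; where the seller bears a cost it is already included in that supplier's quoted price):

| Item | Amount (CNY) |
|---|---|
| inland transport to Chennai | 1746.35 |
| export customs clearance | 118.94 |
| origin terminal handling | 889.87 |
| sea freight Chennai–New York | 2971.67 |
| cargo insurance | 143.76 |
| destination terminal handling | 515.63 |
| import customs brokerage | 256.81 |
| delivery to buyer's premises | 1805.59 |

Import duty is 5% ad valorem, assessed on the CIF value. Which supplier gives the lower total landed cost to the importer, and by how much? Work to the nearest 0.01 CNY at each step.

Supplier A (CFR):
CIF value = CFR price + insurance = 451684.43 + 143.76 = 451828.19
Import duty = 451828.19 × 5% = 22591.41
Buyer bears (A): 143.76 + 515.63 + 256.81 + 1805.59 = 2721.79
Landed cost (A) = invoice 451684.43 + 2721.79 + duty 22591.41 = 476997.63
Supplier B (FOB):
CIF value = FOB price + freight + insurance = 431097.43 + 2971.67 + 143.76 = 434212.86
Import duty = 434212.86 × 5% = 21710.64
Buyer bears (B): 2971.67 + 143.76 + 515.63 + 256.81 + 1805.59 = 5693.46
Landed cost (B) = invoice 431097.43 + 5693.46 + duty 21710.64 = 458501.53
Difference = |476997.63 − 458501.53| = 18496.10

Supplier B is cheaper by CNY 18496.10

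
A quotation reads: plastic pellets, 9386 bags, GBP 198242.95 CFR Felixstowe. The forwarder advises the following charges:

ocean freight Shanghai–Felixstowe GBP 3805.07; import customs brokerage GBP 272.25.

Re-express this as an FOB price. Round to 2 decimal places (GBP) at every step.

Not relevant to the conversion: brokerage — on the buyer under both terms; not part of either seller's price.
From CFR to FOB, the seller no longer bears: freight.
FOB price = 198242.95 − 3805.07 = 194437.88

FOB price: GBP 194437.88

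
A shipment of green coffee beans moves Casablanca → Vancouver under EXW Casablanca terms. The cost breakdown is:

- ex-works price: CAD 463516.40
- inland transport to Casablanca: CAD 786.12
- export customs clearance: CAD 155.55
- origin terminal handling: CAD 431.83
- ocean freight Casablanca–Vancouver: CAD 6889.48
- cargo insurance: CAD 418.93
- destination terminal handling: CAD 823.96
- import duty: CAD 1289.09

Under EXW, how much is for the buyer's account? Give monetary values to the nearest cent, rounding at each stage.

EXW: the seller makes goods available at their premises; the buyer bears all onward costs.
Seller's account: goods 463516.40 = 463516.40
Buyer's account: inland to port 786.12 + export clearance 155.55 + origin terminal 431.83 + freight 6889.48 + insurance 418.93 + destination terminal 823.96 + duty 1289.09 = 10794.96

Buyer's account: CAD 10794.96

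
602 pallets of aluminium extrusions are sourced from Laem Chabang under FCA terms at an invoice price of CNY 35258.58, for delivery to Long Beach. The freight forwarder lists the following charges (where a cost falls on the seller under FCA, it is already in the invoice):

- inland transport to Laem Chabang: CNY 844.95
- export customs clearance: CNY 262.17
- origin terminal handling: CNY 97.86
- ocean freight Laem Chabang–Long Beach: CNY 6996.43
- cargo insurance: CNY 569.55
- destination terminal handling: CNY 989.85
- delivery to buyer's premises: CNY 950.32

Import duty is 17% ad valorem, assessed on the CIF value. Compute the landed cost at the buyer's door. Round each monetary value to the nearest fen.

Total landed cost: CNY 52159.40

FCA: the seller delivers export-cleared goods to the carrier; the buyer bears costs from that point.
Already in the invoice (seller's account under FCA): inland to port, export clearance — exclude.
CIF value = FCA price + origin terminal + freight + insurance = 35258.58 + 97.86 + 6996.43 + 569.55 = 42922.42
Import duty = 42922.42 × 17% = 7296.81
Buyer bears: origin terminal 97.86 + freight 6996.43 + insurance 569.55 + destination terminal 989.85 + delivery 950.32 + duty 7296.81 = 16900.82
Landed cost = invoice 35258.58 + 16900.82 = 52159.40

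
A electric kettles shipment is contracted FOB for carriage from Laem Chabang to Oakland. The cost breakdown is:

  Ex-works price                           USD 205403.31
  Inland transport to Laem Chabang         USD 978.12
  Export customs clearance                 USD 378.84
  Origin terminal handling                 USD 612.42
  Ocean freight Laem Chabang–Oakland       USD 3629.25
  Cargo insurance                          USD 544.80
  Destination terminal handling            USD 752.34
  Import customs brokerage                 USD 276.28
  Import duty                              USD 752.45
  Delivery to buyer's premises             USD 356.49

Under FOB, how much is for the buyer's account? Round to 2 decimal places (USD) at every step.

FOB: the seller bears costs until goods are on board at the origin port; the buyer bears freight, insurance and all costs thereafter.
Seller's account: goods 205403.31 + inland to port 978.12 + export clearance 378.84 + origin terminal 612.42 = 207372.69
Buyer's account: freight 3629.25 + insurance 544.80 + destination terminal 752.34 + brokerage 276.28 + duty 752.45 + delivery 356.49 = 6311.61

Buyer's account: USD 6311.61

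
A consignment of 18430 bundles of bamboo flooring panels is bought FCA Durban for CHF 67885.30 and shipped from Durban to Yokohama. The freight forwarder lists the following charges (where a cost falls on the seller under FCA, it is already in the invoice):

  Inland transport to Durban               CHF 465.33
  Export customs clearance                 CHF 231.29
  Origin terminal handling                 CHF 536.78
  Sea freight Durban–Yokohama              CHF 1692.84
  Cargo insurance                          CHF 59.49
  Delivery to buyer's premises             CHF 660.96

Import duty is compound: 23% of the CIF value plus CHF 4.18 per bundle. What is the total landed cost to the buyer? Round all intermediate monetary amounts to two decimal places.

Total landed cost: CHF 164012.88

FCA: the seller delivers export-cleared goods to the carrier; the buyer bears costs from that point.
Already in the invoice (seller's account under FCA): inland to port, export clearance — exclude.
CIF value = FCA price + origin terminal + freight + insurance = 67885.30 + 536.78 + 1692.84 + 59.49 = 70174.41
Ad valorem component: 70174.41 × 23% = 16140.11
Specific component: 18430 × 4.18 = 77037.40
Import duty = 16140.11 + 77037.40 = 93177.51
Buyer bears: origin terminal 536.78 + freight 1692.84 + insurance 59.49 + delivery 660.96 + duty 93177.51 = 96127.58
Landed cost = invoice 67885.30 + 96127.58 = 164012.88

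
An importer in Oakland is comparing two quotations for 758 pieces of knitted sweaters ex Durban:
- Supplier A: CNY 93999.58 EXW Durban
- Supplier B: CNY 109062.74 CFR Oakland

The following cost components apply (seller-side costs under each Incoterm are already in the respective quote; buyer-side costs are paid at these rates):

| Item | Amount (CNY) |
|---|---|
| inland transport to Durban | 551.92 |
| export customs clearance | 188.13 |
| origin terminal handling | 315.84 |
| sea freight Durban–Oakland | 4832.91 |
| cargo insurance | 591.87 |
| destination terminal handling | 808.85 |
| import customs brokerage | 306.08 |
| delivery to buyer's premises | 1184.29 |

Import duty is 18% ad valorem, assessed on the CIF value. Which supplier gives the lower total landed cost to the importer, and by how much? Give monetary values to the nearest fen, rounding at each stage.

Supplier A (EXW):
CIF value = EXW price + inland to port + export clearance + origin terminal + freight + insurance = 93999.58 + 551.92 + 188.13 + 315.84 + 4832.91 + 591.87 = 100480.25
Import duty = 100480.25 × 18% = 18086.45
Buyer bears (A): 551.92 + 188.13 + 315.84 + 4832.91 + 591.87 + 808.85 + 306.08 + 1184.29 = 8779.89
Landed cost (A) = invoice 93999.58 + 8779.89 + duty 18086.45 = 120865.92
Supplier B (CFR):
CIF value = CFR price + insurance = 109062.74 + 591.87 = 109654.61
Import duty = 109654.61 × 18% = 19737.83
Buyer bears (B): 591.87 + 808.85 + 306.08 + 1184.29 = 2891.09
Landed cost (B) = invoice 109062.74 + 2891.09 + duty 19737.83 = 131691.66
Difference = |120865.92 − 131691.66| = 10825.74

Supplier A is cheaper by CNY 10825.74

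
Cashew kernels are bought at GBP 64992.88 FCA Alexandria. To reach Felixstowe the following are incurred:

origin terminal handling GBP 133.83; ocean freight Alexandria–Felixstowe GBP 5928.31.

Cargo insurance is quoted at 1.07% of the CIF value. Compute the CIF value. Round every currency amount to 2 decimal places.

Let C be the CIF value. C = FCA price + pre-shipment costs + freight + 1.07% × C
C − 1.07% × C = 64992.88 + 133.83 + 5928.31
0.9893 × C = 71055.02
C = 71055.02 / 0.9893 = 71823.53
Insurance premium = 1.07% × 71823.53 = 768.51

CIF value: GBP 71823.53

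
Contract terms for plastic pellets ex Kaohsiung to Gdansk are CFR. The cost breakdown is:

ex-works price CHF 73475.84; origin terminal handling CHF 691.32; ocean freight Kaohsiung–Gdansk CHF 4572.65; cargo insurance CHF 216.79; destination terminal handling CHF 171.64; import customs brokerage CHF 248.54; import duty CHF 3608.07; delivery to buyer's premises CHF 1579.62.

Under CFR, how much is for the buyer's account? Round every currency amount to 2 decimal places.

Buyer's account: CHF 5824.66

CFR: the seller pays costs through ocean freight to the destination port, but not insurance.
Seller's account: goods 73475.84 + origin terminal 691.32 + freight 4572.65 = 78739.81
Buyer's account: insurance 216.79 + destination terminal 171.64 + brokerage 248.54 + duty 3608.07 + delivery 1579.62 = 5824.66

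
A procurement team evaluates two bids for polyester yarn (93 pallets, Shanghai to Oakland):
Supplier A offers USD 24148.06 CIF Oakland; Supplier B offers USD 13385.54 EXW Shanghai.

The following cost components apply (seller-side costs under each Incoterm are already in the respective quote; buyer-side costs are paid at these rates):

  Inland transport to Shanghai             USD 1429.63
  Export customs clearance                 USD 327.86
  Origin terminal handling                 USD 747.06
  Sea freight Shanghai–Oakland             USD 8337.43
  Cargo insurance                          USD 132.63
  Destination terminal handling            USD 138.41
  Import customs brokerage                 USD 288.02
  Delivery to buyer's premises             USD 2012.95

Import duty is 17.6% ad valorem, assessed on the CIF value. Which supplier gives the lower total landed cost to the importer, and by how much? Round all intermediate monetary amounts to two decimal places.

Supplier A is cheaper by USD 249.42

Supplier A (CIF):
The CIF price already equals the CIF value: 24148.06
Import duty = 24148.06 × 17.6% = 4250.06
Buyer bears (A): 138.41 + 288.02 + 2012.95 = 2439.38
Landed cost (A) = invoice 24148.06 + 2439.38 + duty 4250.06 = 30837.50
Supplier B (EXW):
CIF value = EXW price + inland to port + export clearance + origin terminal + freight + insurance = 13385.54 + 1429.63 + 327.86 + 747.06 + 8337.43 + 132.63 = 24360.15
Import duty = 24360.15 × 17.6% = 4287.39
Buyer bears (B): 1429.63 + 327.86 + 747.06 + 8337.43 + 132.63 + 138.41 + 288.02 + 2012.95 = 13413.99
Landed cost (B) = invoice 13385.54 + 13413.99 + duty 4287.39 = 31086.92
Difference = |30837.50 − 31086.92| = 249.42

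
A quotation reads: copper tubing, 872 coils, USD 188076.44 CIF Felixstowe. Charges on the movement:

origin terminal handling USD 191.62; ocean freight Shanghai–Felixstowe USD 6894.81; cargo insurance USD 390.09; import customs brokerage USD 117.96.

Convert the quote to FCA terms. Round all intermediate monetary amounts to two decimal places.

Not relevant to the conversion: brokerage — on the buyer under both terms; not part of either seller's price.
From CIF to FCA, the seller no longer bears: origin terminal, freight, insurance.
FCA price = 188076.44 − 191.62 − 6894.81 − 390.09 = 180599.92

FCA price: USD 180599.92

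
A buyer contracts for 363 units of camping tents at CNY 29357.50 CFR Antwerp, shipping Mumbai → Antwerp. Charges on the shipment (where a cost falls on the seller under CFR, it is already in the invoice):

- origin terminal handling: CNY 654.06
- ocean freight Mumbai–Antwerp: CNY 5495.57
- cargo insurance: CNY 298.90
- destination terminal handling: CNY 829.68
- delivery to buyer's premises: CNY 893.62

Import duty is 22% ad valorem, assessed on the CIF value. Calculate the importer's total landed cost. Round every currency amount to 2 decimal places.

Total landed cost: CNY 37904.11

CFR: the seller pays costs through ocean freight to the destination port, but not insurance.
Already in the invoice (seller's account under CFR): origin terminal, freight — exclude.
CIF value = CFR price + insurance = 29357.50 + 298.90 = 29656.40
Import duty = 29656.40 × 22% = 6524.41
Buyer bears: insurance 298.90 + destination terminal 829.68 + delivery 893.62 + duty 6524.41 = 8546.61
Landed cost = invoice 29357.50 + 8546.61 = 37904.11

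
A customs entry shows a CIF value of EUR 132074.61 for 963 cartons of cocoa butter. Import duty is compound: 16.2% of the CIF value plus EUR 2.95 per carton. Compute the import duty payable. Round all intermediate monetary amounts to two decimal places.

Ad valorem component: 132074.61 × 16.2% = 21396.09
Specific component: 963 × 2.95 = 2840.85
Import duty = 21396.09 + 2840.85 = 24236.94

Import duty: EUR 24236.94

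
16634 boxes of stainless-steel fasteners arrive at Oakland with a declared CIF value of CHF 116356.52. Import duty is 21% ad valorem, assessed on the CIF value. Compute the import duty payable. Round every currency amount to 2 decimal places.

Import duty = 116356.52 × 21% = 24434.87

Import duty: CHF 24434.87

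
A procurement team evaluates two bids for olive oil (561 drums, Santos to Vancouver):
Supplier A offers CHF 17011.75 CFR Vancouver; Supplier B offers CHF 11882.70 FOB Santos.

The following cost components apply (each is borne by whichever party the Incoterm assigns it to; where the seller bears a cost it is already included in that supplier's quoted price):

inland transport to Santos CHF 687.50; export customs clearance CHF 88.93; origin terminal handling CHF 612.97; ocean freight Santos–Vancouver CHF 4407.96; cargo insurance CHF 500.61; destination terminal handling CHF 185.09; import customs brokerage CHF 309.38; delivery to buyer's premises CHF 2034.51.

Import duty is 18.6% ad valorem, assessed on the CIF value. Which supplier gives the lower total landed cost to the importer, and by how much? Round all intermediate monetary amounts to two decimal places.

Supplier A (CFR):
CIF value = CFR price + insurance = 17011.75 + 500.61 = 17512.36
Import duty = 17512.36 × 18.6% = 3257.30
Buyer bears (A): 500.61 + 185.09 + 309.38 + 2034.51 = 3029.59
Landed cost (A) = invoice 17011.75 + 3029.59 + duty 3257.30 = 23298.64
Supplier B (FOB):
CIF value = FOB price + freight + insurance = 11882.70 + 4407.96 + 500.61 = 16791.27
Import duty = 16791.27 × 18.6% = 3123.18
Buyer bears (B): 4407.96 + 500.61 + 185.09 + 309.38 + 2034.51 = 7437.55
Landed cost (B) = invoice 11882.70 + 7437.55 + duty 3123.18 = 22443.43
Difference = |23298.64 − 22443.43| = 855.21

Supplier B is cheaper by CHF 855.21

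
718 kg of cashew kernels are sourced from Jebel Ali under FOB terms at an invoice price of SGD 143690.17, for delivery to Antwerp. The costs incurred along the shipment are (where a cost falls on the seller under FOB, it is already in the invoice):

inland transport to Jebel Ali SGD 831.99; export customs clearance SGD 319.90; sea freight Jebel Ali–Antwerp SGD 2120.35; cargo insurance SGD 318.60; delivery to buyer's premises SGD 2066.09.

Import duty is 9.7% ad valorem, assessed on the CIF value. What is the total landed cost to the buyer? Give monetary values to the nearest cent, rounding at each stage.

FOB: the seller bears costs until goods are on board at the origin port; the buyer bears freight, insurance and all costs thereafter.
Already in the invoice (seller's account under FOB): inland to port, export clearance — exclude.
CIF value = FOB price + freight + insurance = 143690.17 + 2120.35 + 318.60 = 146129.12
Import duty = 146129.12 × 9.7% = 14174.52
Buyer bears: freight 2120.35 + insurance 318.60 + delivery 2066.09 + duty 14174.52 = 18679.56
Landed cost = invoice 143690.17 + 18679.56 = 162369.73

Total landed cost: SGD 162369.73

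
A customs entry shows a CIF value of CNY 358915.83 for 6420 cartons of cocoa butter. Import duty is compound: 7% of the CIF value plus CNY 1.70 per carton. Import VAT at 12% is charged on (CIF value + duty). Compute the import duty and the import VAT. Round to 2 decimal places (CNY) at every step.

Ad valorem component: 358915.83 × 7% = 25124.11
Specific component: 6420 × 1.70 = 10914.00
Import duty = 25124.11 + 10914.00 = 36038.11
VAT base = CIF + duty = 358915.83 + 36038.11 = 394953.94
Import VAT = 394953.94 × 12% = 47394.47

Import duty: CNY 36038.11; import VAT: CNY 47394.47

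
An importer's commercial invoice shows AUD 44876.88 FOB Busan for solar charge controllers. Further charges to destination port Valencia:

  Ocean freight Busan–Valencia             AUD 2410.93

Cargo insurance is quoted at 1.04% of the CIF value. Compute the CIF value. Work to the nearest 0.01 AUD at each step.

Let C be the CIF value. C = FOB price + freight + 1.04% × C
C − 1.04% × C = 44876.88 + 2410.93
0.9896 × C = 47287.81
C = 47287.81 / 0.9896 = 47784.77
Insurance premium = 1.04% × 47784.77 = 496.96

CIF value: AUD 47784.77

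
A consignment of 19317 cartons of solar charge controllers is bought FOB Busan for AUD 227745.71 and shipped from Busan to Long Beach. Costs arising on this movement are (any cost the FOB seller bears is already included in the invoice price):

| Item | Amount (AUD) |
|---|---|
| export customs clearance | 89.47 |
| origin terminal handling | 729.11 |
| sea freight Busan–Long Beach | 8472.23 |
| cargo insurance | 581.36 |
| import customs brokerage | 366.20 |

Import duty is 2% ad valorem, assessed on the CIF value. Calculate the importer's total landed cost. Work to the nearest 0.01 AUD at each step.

FOB: the seller bears costs until goods are on board at the origin port; the buyer bears freight, insurance and all costs thereafter.
Already in the invoice (seller's account under FOB): export clearance, origin terminal — exclude.
CIF value = FOB price + freight + insurance = 227745.71 + 8472.23 + 581.36 = 236799.30
Import duty = 236799.30 × 2% = 4735.99
Buyer bears: freight 8472.23 + insurance 581.36 + brokerage 366.20 + duty 4735.99 = 14155.78
Landed cost = invoice 227745.71 + 14155.78 = 241901.49

Total landed cost: AUD 241901.49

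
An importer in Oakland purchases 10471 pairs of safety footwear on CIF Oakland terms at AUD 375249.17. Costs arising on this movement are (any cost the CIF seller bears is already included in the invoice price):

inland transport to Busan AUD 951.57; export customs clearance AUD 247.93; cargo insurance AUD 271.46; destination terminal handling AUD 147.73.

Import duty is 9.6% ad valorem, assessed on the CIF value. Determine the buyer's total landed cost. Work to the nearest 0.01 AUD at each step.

Total landed cost: AUD 411420.82

CIF: the seller pays costs through ocean freight and marine insurance to the destination port.
Already in the invoice (seller's account under CIF): inland to port, export clearance, insurance — exclude.
The CIF price already equals the CIF value: 375249.17
Import duty = 375249.17 × 9.6% = 36023.92
Buyer bears: destination terminal 147.73 + duty 36023.92 = 36171.65
Landed cost = invoice 375249.17 + 36171.65 = 411420.82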